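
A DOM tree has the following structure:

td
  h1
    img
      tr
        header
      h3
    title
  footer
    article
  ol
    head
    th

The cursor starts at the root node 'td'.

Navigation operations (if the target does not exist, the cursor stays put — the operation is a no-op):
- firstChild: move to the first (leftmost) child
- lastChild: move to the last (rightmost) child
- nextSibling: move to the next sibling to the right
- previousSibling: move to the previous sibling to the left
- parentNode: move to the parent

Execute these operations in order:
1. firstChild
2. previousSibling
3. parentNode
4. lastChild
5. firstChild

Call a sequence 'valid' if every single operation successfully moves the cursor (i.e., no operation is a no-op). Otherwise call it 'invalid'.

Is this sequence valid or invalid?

After 1 (firstChild): h1
After 2 (previousSibling): h1 (no-op, stayed)
After 3 (parentNode): td
After 4 (lastChild): ol
After 5 (firstChild): head

Answer: invalid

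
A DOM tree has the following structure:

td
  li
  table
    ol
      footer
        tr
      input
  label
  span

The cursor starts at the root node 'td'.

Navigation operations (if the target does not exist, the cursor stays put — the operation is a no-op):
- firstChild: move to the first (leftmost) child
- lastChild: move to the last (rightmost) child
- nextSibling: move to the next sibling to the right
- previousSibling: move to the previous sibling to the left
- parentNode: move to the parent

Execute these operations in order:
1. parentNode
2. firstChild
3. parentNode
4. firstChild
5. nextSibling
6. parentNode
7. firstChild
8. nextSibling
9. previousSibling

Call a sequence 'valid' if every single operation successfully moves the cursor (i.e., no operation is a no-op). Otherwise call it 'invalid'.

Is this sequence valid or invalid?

After 1 (parentNode): td (no-op, stayed)
After 2 (firstChild): li
After 3 (parentNode): td
After 4 (firstChild): li
After 5 (nextSibling): table
After 6 (parentNode): td
After 7 (firstChild): li
After 8 (nextSibling): table
After 9 (previousSibling): li

Answer: invalid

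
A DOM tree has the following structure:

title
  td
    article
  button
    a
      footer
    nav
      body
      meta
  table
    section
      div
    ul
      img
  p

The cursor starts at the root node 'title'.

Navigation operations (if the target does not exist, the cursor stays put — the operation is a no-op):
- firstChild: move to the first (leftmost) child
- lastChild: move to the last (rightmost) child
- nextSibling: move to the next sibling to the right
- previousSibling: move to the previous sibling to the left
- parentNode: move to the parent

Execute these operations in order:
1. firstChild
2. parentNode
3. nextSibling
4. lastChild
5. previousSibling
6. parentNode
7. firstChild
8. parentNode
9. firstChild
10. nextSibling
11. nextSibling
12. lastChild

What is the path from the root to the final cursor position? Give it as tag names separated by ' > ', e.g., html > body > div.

Answer: title > table > ul

Derivation:
After 1 (firstChild): td
After 2 (parentNode): title
After 3 (nextSibling): title (no-op, stayed)
After 4 (lastChild): p
After 5 (previousSibling): table
After 6 (parentNode): title
After 7 (firstChild): td
After 8 (parentNode): title
After 9 (firstChild): td
After 10 (nextSibling): button
After 11 (nextSibling): table
After 12 (lastChild): ul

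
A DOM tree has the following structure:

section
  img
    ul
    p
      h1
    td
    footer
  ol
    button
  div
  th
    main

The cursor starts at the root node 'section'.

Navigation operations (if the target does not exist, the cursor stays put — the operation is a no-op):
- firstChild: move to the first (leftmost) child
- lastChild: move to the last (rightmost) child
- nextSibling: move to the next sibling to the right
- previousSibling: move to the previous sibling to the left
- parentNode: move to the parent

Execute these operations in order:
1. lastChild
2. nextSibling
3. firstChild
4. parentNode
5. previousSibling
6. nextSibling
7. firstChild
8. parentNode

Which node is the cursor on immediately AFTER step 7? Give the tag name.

Answer: main

Derivation:
After 1 (lastChild): th
After 2 (nextSibling): th (no-op, stayed)
After 3 (firstChild): main
After 4 (parentNode): th
After 5 (previousSibling): div
After 6 (nextSibling): th
After 7 (firstChild): main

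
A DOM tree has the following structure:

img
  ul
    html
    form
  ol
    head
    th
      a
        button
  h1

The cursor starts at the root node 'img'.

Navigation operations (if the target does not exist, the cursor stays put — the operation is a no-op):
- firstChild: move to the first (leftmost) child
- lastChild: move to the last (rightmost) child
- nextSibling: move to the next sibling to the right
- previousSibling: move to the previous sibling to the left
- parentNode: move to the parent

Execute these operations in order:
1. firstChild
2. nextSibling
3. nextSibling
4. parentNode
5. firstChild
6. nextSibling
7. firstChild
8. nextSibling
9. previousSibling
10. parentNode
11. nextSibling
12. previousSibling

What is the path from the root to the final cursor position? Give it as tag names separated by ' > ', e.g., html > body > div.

After 1 (firstChild): ul
After 2 (nextSibling): ol
After 3 (nextSibling): h1
After 4 (parentNode): img
After 5 (firstChild): ul
After 6 (nextSibling): ol
After 7 (firstChild): head
After 8 (nextSibling): th
After 9 (previousSibling): head
After 10 (parentNode): ol
After 11 (nextSibling): h1
After 12 (previousSibling): ol

Answer: img > ol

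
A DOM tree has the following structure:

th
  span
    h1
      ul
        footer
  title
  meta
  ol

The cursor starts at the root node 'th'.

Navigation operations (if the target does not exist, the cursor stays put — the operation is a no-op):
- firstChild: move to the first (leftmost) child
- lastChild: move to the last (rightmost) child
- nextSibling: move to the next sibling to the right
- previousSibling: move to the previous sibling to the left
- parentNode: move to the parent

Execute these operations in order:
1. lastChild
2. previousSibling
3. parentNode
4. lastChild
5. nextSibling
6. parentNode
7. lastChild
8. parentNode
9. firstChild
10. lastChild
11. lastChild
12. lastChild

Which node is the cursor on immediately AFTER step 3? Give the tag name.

After 1 (lastChild): ol
After 2 (previousSibling): meta
After 3 (parentNode): th

Answer: th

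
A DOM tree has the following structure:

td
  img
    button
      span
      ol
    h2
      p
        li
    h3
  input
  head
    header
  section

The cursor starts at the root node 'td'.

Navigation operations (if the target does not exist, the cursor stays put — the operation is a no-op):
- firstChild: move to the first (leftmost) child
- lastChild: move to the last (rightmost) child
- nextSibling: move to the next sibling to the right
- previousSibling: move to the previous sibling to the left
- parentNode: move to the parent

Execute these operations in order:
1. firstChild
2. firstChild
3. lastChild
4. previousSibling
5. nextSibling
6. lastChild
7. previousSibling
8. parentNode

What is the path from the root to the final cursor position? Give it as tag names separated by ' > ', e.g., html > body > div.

Answer: td > img > button

Derivation:
After 1 (firstChild): img
After 2 (firstChild): button
After 3 (lastChild): ol
After 4 (previousSibling): span
After 5 (nextSibling): ol
After 6 (lastChild): ol (no-op, stayed)
After 7 (previousSibling): span
After 8 (parentNode): button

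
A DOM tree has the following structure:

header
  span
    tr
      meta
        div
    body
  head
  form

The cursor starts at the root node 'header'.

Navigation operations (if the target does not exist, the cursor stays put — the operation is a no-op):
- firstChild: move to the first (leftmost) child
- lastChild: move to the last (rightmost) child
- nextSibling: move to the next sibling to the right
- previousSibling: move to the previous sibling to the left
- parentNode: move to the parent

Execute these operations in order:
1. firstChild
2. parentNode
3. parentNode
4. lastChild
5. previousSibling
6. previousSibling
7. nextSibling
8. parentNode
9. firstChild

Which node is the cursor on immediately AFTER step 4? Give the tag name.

Answer: form

Derivation:
After 1 (firstChild): span
After 2 (parentNode): header
After 3 (parentNode): header (no-op, stayed)
After 4 (lastChild): form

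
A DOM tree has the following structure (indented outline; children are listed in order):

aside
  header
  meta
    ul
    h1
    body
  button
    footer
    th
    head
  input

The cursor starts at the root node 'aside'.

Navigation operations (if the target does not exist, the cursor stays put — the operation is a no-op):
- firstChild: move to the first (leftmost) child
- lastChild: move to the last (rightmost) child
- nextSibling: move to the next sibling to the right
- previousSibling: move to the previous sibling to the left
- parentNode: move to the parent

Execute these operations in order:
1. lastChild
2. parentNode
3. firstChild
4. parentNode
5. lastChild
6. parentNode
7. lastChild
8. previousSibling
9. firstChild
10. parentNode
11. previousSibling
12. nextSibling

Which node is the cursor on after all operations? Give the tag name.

Answer: button

Derivation:
After 1 (lastChild): input
After 2 (parentNode): aside
After 3 (firstChild): header
After 4 (parentNode): aside
After 5 (lastChild): input
After 6 (parentNode): aside
After 7 (lastChild): input
After 8 (previousSibling): button
After 9 (firstChild): footer
After 10 (parentNode): button
After 11 (previousSibling): meta
After 12 (nextSibling): button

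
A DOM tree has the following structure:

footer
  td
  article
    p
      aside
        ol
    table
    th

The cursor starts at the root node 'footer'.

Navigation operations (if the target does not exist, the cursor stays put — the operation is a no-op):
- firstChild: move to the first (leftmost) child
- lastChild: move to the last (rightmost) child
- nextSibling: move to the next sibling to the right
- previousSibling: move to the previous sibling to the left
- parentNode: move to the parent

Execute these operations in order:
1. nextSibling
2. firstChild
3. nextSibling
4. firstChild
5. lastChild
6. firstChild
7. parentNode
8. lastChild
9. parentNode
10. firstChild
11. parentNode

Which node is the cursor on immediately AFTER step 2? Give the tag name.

After 1 (nextSibling): footer (no-op, stayed)
After 2 (firstChild): td

Answer: td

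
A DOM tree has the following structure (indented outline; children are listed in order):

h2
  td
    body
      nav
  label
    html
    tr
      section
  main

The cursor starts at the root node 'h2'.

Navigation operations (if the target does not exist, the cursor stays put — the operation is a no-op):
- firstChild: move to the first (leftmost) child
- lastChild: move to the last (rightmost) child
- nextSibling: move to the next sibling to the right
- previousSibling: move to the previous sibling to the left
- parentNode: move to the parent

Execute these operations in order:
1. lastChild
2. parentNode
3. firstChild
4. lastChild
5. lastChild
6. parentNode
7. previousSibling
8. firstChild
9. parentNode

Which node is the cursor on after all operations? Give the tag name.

After 1 (lastChild): main
After 2 (parentNode): h2
After 3 (firstChild): td
After 4 (lastChild): body
After 5 (lastChild): nav
After 6 (parentNode): body
After 7 (previousSibling): body (no-op, stayed)
After 8 (firstChild): nav
After 9 (parentNode): body

Answer: body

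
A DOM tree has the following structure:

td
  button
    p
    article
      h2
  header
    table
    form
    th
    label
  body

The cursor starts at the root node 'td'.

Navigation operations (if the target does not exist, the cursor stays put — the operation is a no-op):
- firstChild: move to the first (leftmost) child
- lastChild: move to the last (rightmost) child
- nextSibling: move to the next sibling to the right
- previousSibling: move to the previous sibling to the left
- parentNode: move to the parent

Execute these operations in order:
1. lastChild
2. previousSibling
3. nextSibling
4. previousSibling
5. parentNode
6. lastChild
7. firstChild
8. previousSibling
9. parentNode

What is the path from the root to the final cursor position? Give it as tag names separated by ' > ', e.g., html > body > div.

After 1 (lastChild): body
After 2 (previousSibling): header
After 3 (nextSibling): body
After 4 (previousSibling): header
After 5 (parentNode): td
After 6 (lastChild): body
After 7 (firstChild): body (no-op, stayed)
After 8 (previousSibling): header
After 9 (parentNode): td

Answer: td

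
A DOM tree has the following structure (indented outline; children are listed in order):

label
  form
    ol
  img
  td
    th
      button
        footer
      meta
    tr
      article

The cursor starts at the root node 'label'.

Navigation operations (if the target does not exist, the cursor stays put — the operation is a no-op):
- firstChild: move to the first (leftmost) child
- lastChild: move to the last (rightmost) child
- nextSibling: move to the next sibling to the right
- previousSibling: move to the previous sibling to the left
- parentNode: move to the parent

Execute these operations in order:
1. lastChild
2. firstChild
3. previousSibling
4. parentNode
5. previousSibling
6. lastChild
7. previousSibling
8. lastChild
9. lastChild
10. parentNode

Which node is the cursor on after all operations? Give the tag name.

After 1 (lastChild): td
After 2 (firstChild): th
After 3 (previousSibling): th (no-op, stayed)
After 4 (parentNode): td
After 5 (previousSibling): img
After 6 (lastChild): img (no-op, stayed)
After 7 (previousSibling): form
After 8 (lastChild): ol
After 9 (lastChild): ol (no-op, stayed)
After 10 (parentNode): form

Answer: form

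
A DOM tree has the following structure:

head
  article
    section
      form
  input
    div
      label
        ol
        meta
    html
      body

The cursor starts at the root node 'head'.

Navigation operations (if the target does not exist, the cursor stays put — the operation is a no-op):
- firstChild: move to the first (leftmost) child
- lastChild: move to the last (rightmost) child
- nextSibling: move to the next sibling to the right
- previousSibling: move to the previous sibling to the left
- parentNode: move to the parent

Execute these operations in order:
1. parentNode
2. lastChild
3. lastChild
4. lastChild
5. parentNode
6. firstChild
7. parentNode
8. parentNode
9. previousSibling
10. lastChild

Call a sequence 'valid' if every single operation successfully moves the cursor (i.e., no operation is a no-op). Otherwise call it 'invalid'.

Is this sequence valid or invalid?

After 1 (parentNode): head (no-op, stayed)
After 2 (lastChild): input
After 3 (lastChild): html
After 4 (lastChild): body
After 5 (parentNode): html
After 6 (firstChild): body
After 7 (parentNode): html
After 8 (parentNode): input
After 9 (previousSibling): article
After 10 (lastChild): section

Answer: invalid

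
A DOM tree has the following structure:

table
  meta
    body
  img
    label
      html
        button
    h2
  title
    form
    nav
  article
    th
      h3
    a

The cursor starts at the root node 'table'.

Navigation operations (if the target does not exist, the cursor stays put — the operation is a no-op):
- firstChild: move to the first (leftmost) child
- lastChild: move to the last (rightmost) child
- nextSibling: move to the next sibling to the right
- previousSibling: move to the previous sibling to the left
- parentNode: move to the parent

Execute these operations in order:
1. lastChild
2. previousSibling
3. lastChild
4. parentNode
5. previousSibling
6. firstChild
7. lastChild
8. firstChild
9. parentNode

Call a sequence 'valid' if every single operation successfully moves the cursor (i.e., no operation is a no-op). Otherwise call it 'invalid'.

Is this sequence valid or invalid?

Answer: valid

Derivation:
After 1 (lastChild): article
After 2 (previousSibling): title
After 3 (lastChild): nav
After 4 (parentNode): title
After 5 (previousSibling): img
After 6 (firstChild): label
After 7 (lastChild): html
After 8 (firstChild): button
After 9 (parentNode): html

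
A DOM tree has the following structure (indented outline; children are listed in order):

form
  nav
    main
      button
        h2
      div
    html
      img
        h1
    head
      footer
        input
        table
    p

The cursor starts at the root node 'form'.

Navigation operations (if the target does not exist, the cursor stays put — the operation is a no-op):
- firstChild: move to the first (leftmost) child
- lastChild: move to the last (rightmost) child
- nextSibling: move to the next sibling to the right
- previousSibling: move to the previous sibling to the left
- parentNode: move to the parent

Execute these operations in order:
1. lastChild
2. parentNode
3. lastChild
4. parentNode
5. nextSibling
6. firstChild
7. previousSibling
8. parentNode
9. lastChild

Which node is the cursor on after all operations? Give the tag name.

After 1 (lastChild): nav
After 2 (parentNode): form
After 3 (lastChild): nav
After 4 (parentNode): form
After 5 (nextSibling): form (no-op, stayed)
After 6 (firstChild): nav
After 7 (previousSibling): nav (no-op, stayed)
After 8 (parentNode): form
After 9 (lastChild): nav

Answer: nav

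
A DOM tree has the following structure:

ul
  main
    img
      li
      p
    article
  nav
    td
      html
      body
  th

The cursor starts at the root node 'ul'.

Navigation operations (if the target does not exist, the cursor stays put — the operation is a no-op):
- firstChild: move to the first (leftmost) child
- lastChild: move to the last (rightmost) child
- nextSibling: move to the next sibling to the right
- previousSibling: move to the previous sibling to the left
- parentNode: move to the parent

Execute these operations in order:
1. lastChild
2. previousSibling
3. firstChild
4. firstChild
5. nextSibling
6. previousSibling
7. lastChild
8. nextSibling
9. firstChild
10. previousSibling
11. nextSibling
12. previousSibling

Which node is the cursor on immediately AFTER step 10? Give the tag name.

Answer: html

Derivation:
After 1 (lastChild): th
After 2 (previousSibling): nav
After 3 (firstChild): td
After 4 (firstChild): html
After 5 (nextSibling): body
After 6 (previousSibling): html
After 7 (lastChild): html (no-op, stayed)
After 8 (nextSibling): body
After 9 (firstChild): body (no-op, stayed)
After 10 (previousSibling): html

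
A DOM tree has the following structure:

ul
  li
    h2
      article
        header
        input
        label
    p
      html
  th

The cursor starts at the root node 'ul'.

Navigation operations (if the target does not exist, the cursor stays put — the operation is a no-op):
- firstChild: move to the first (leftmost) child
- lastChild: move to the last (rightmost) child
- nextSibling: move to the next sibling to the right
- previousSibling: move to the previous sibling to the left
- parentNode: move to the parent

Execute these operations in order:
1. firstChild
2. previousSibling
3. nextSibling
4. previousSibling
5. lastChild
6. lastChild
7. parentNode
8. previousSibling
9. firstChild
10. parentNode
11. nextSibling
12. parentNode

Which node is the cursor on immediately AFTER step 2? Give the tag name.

After 1 (firstChild): li
After 2 (previousSibling): li (no-op, stayed)

Answer: li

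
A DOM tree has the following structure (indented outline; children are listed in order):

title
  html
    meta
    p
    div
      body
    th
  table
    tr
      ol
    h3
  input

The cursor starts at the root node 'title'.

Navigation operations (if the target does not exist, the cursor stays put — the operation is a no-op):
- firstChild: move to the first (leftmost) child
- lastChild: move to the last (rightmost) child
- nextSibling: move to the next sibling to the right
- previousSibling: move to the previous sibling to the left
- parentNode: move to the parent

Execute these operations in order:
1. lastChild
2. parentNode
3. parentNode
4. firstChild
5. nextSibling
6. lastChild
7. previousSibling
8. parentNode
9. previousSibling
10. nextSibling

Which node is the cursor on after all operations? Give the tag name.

Answer: table

Derivation:
After 1 (lastChild): input
After 2 (parentNode): title
After 3 (parentNode): title (no-op, stayed)
After 4 (firstChild): html
After 5 (nextSibling): table
After 6 (lastChild): h3
After 7 (previousSibling): tr
After 8 (parentNode): table
After 9 (previousSibling): html
After 10 (nextSibling): table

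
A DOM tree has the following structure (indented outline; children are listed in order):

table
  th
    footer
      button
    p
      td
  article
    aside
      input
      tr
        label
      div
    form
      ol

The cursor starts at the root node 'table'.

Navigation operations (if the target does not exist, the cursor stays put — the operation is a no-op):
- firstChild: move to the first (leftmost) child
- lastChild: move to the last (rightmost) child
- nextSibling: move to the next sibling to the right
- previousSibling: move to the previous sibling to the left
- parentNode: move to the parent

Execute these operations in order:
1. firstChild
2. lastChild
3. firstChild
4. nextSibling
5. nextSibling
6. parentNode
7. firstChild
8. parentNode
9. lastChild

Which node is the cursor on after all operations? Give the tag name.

After 1 (firstChild): th
After 2 (lastChild): p
After 3 (firstChild): td
After 4 (nextSibling): td (no-op, stayed)
After 5 (nextSibling): td (no-op, stayed)
After 6 (parentNode): p
After 7 (firstChild): td
After 8 (parentNode): p
After 9 (lastChild): td

Answer: td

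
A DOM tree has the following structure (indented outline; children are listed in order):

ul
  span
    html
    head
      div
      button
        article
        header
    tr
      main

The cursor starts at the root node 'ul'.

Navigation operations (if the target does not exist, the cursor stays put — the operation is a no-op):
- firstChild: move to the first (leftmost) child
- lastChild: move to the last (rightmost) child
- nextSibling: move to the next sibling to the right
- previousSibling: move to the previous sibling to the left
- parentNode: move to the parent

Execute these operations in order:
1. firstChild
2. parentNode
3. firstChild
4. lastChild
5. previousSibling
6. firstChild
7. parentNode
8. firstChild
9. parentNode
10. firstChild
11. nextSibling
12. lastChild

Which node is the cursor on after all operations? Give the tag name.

Answer: header

Derivation:
After 1 (firstChild): span
After 2 (parentNode): ul
After 3 (firstChild): span
After 4 (lastChild): tr
After 5 (previousSibling): head
After 6 (firstChild): div
After 7 (parentNode): head
After 8 (firstChild): div
After 9 (parentNode): head
After 10 (firstChild): div
After 11 (nextSibling): button
After 12 (lastChild): header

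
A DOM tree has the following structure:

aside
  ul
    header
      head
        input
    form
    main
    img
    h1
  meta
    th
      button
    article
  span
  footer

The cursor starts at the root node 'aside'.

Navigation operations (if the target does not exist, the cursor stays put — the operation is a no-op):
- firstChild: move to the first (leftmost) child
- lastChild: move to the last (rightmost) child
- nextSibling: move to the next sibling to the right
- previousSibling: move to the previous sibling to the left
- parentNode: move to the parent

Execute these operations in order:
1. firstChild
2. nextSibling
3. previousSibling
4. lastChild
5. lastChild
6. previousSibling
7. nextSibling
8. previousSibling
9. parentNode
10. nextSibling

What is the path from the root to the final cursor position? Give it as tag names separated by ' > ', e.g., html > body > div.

After 1 (firstChild): ul
After 2 (nextSibling): meta
After 3 (previousSibling): ul
After 4 (lastChild): h1
After 5 (lastChild): h1 (no-op, stayed)
After 6 (previousSibling): img
After 7 (nextSibling): h1
After 8 (previousSibling): img
After 9 (parentNode): ul
After 10 (nextSibling): meta

Answer: aside > meta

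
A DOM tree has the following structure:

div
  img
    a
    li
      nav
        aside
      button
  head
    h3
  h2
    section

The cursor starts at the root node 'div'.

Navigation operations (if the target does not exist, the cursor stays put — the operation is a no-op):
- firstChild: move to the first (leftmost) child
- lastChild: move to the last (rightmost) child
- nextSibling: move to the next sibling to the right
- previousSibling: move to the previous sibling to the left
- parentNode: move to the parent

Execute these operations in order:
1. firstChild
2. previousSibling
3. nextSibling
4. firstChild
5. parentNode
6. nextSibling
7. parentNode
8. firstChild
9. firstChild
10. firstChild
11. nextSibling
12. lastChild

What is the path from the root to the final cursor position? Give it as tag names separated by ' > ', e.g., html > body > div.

After 1 (firstChild): img
After 2 (previousSibling): img (no-op, stayed)
After 3 (nextSibling): head
After 4 (firstChild): h3
After 5 (parentNode): head
After 6 (nextSibling): h2
After 7 (parentNode): div
After 8 (firstChild): img
After 9 (firstChild): a
After 10 (firstChild): a (no-op, stayed)
After 11 (nextSibling): li
After 12 (lastChild): button

Answer: div > img > li > button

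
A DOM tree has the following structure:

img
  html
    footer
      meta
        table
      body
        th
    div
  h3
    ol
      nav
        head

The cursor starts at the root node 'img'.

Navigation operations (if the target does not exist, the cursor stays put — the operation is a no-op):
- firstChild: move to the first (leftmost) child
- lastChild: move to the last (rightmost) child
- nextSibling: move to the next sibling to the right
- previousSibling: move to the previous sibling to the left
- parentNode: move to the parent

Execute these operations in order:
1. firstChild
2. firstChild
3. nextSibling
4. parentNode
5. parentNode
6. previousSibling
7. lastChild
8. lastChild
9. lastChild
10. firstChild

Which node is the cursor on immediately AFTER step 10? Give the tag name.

Answer: head

Derivation:
After 1 (firstChild): html
After 2 (firstChild): footer
After 3 (nextSibling): div
After 4 (parentNode): html
After 5 (parentNode): img
After 6 (previousSibling): img (no-op, stayed)
After 7 (lastChild): h3
After 8 (lastChild): ol
After 9 (lastChild): nav
After 10 (firstChild): head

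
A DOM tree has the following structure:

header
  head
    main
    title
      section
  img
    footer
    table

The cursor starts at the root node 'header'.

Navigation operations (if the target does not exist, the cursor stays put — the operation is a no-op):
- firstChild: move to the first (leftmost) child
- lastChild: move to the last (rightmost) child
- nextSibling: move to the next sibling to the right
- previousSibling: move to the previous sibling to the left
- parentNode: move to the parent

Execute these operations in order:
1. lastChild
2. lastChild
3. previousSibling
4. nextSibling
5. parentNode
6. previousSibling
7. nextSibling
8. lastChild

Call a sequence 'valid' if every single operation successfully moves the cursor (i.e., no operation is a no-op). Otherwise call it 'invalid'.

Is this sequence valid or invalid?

After 1 (lastChild): img
After 2 (lastChild): table
After 3 (previousSibling): footer
After 4 (nextSibling): table
After 5 (parentNode): img
After 6 (previousSibling): head
After 7 (nextSibling): img
After 8 (lastChild): table

Answer: valid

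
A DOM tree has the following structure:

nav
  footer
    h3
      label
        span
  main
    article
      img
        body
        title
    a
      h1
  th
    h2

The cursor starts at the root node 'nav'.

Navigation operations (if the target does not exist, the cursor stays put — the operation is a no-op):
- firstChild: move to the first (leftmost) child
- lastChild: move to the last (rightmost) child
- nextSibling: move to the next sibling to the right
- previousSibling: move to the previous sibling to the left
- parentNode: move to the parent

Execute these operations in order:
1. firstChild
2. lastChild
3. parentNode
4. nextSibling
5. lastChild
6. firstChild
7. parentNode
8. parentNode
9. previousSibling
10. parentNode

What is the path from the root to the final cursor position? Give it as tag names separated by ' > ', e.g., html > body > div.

After 1 (firstChild): footer
After 2 (lastChild): h3
After 3 (parentNode): footer
After 4 (nextSibling): main
After 5 (lastChild): a
After 6 (firstChild): h1
After 7 (parentNode): a
After 8 (parentNode): main
After 9 (previousSibling): footer
After 10 (parentNode): nav

Answer: nav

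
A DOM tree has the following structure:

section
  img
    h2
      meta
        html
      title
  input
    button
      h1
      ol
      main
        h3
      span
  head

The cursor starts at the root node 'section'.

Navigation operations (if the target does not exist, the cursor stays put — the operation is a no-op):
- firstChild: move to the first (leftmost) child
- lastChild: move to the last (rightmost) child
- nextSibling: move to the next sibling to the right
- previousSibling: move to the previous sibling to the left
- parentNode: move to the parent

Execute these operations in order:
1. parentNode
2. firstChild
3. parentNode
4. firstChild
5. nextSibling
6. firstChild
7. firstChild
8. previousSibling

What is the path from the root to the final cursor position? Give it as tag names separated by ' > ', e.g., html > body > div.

Answer: section > input > button > h1

Derivation:
After 1 (parentNode): section (no-op, stayed)
After 2 (firstChild): img
After 3 (parentNode): section
After 4 (firstChild): img
After 5 (nextSibling): input
After 6 (firstChild): button
After 7 (firstChild): h1
After 8 (previousSibling): h1 (no-op, stayed)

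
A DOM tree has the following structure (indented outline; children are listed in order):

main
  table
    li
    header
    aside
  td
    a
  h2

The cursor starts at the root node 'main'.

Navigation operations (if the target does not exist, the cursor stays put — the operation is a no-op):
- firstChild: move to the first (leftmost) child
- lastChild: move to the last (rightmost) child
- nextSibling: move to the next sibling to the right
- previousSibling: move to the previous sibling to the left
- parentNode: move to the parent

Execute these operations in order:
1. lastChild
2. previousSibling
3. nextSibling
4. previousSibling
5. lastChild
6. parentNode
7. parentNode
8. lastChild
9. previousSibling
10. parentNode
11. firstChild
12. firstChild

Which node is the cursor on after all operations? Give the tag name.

Answer: li

Derivation:
After 1 (lastChild): h2
After 2 (previousSibling): td
After 3 (nextSibling): h2
After 4 (previousSibling): td
After 5 (lastChild): a
After 6 (parentNode): td
After 7 (parentNode): main
After 8 (lastChild): h2
After 9 (previousSibling): td
After 10 (parentNode): main
After 11 (firstChild): table
After 12 (firstChild): li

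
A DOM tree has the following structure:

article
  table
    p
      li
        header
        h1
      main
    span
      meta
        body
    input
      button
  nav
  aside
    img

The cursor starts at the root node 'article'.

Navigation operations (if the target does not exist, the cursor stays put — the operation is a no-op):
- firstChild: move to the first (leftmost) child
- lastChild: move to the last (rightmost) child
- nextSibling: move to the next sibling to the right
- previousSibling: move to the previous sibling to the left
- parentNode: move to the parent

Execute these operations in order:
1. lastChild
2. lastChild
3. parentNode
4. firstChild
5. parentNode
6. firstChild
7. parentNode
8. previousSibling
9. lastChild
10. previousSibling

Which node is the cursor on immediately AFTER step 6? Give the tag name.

Answer: img

Derivation:
After 1 (lastChild): aside
After 2 (lastChild): img
After 3 (parentNode): aside
After 4 (firstChild): img
After 5 (parentNode): aside
After 6 (firstChild): img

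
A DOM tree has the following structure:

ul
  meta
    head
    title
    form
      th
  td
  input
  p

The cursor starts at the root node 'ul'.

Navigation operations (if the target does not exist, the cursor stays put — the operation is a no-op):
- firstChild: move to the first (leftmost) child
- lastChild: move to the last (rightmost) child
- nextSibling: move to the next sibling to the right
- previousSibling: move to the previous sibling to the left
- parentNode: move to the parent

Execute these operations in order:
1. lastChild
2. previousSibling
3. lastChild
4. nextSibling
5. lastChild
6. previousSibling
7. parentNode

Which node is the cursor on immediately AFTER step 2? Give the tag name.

Answer: input

Derivation:
After 1 (lastChild): p
After 2 (previousSibling): input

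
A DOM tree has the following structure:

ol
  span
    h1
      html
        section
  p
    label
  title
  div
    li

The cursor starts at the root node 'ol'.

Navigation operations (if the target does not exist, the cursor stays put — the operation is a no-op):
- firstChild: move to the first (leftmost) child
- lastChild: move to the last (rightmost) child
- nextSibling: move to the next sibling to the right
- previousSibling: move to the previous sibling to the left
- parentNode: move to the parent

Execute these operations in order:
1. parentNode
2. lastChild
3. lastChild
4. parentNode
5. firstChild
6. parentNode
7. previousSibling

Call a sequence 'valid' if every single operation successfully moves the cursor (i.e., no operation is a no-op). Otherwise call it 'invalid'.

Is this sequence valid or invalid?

After 1 (parentNode): ol (no-op, stayed)
After 2 (lastChild): div
After 3 (lastChild): li
After 4 (parentNode): div
After 5 (firstChild): li
After 6 (parentNode): div
After 7 (previousSibling): title

Answer: invalid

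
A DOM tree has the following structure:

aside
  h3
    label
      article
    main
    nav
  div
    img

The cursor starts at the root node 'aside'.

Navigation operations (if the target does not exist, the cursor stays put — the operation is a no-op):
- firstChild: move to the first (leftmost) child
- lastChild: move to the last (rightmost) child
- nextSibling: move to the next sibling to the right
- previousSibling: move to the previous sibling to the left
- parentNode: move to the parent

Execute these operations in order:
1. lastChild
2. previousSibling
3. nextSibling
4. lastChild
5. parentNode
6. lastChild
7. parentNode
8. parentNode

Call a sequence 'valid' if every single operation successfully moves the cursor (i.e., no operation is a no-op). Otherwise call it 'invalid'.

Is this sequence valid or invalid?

Answer: valid

Derivation:
After 1 (lastChild): div
After 2 (previousSibling): h3
After 3 (nextSibling): div
After 4 (lastChild): img
After 5 (parentNode): div
After 6 (lastChild): img
After 7 (parentNode): div
After 8 (parentNode): aside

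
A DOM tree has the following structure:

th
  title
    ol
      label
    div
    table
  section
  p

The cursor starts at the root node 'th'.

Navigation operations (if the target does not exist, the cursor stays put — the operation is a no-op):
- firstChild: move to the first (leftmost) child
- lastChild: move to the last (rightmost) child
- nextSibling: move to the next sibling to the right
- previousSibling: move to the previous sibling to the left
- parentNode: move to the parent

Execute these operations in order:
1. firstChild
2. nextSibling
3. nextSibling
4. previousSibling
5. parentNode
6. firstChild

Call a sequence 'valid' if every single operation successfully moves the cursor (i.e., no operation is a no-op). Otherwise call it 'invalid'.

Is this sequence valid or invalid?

Answer: valid

Derivation:
After 1 (firstChild): title
After 2 (nextSibling): section
After 3 (nextSibling): p
After 4 (previousSibling): section
After 5 (parentNode): th
After 6 (firstChild): title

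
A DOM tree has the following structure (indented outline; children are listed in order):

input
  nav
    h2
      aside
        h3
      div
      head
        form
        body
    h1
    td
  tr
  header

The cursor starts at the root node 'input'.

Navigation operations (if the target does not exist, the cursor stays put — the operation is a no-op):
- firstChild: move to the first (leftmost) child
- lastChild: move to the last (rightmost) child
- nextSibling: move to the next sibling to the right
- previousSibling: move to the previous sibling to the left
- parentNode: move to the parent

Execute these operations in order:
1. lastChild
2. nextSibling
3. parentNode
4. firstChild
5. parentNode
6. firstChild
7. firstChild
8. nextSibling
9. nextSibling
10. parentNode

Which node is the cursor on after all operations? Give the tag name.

After 1 (lastChild): header
After 2 (nextSibling): header (no-op, stayed)
After 3 (parentNode): input
After 4 (firstChild): nav
After 5 (parentNode): input
After 6 (firstChild): nav
After 7 (firstChild): h2
After 8 (nextSibling): h1
After 9 (nextSibling): td
After 10 (parentNode): nav

Answer: nav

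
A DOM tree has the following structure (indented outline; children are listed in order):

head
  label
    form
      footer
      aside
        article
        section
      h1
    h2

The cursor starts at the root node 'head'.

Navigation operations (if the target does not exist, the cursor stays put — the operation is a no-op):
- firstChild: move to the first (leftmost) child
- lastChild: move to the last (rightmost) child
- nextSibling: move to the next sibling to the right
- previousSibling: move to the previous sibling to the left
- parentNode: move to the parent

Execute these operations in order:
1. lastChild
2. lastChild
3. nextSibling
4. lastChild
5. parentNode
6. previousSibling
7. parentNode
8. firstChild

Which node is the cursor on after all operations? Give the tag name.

Answer: label

Derivation:
After 1 (lastChild): label
After 2 (lastChild): h2
After 3 (nextSibling): h2 (no-op, stayed)
After 4 (lastChild): h2 (no-op, stayed)
After 5 (parentNode): label
After 6 (previousSibling): label (no-op, stayed)
After 7 (parentNode): head
After 8 (firstChild): label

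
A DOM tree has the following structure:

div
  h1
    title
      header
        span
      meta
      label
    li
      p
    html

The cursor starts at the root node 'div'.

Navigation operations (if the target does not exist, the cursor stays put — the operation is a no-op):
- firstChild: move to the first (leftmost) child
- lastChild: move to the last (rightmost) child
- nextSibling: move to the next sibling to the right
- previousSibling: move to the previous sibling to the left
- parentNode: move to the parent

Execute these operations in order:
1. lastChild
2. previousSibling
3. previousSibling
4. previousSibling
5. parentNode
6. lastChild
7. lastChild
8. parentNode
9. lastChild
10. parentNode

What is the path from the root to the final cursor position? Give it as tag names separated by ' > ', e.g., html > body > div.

After 1 (lastChild): h1
After 2 (previousSibling): h1 (no-op, stayed)
After 3 (previousSibling): h1 (no-op, stayed)
After 4 (previousSibling): h1 (no-op, stayed)
After 5 (parentNode): div
After 6 (lastChild): h1
After 7 (lastChild): html
After 8 (parentNode): h1
After 9 (lastChild): html
After 10 (parentNode): h1

Answer: div > h1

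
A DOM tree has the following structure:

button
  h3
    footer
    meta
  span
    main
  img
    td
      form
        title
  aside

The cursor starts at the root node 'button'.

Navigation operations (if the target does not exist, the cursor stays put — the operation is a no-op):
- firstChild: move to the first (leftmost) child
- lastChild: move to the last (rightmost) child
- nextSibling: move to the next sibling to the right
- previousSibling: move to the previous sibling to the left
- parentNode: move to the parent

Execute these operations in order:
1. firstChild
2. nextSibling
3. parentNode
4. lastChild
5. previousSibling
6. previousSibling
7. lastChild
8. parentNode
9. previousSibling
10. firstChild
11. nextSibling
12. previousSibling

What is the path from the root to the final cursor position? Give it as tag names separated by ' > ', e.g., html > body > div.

After 1 (firstChild): h3
After 2 (nextSibling): span
After 3 (parentNode): button
After 4 (lastChild): aside
After 5 (previousSibling): img
After 6 (previousSibling): span
After 7 (lastChild): main
After 8 (parentNode): span
After 9 (previousSibling): h3
After 10 (firstChild): footer
After 11 (nextSibling): meta
After 12 (previousSibling): footer

Answer: button > h3 > footer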